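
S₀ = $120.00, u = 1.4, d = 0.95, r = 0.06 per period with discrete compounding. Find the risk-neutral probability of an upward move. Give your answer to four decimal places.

p = 0.2444

Risk-neutral probability p = (1 + 0.06 − 0.95)/(1.4 − 0.95) = 0.1100/0.4500 = 0.2444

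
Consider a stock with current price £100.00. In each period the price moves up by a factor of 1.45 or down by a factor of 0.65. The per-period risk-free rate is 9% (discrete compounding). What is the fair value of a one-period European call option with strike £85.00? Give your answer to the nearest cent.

Risk-neutral probability p = (1 + 0.09 − 0.65)/(1.45 − 0.65) = 0.4400/0.8000 = 0.5500
Terminal stock prices: S_u = 145, S_d = 65
Terminal payoffs (S − K): max(60, 0) = 60, max(-20, 0) = 0
Node 0 (S = 100): V_0 = 1/1.09·[0.5500·60.0000 + 0.4500·0.0000] = 30.2752

£30.28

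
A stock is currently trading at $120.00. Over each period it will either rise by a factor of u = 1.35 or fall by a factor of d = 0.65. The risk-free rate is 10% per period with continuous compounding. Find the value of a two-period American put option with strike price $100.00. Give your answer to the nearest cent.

$6.96

Risk-neutral probability p = (e^0.1 − 0.65)/(1.35 − 0.65) = 0.4552/0.7000 = 0.6502
Terminal stock prices: S_uu = 218.7, S_ud = 105.3, S_dd = 50.7
Terminal payoffs (K − S): max(-118.7, 0) = 0, max(-5.3, 0) = 0, max(49.3, 0) = 49.3
Node u (S = 162): continuation = e^(−0.1)·[0.6502·0.0000 + 0.3498·0.0000] = 0.0000; exercise value = 0.0000 ≤ continuation, so V_u = 0.0000
Node d (S = 78): continuation = e^(−0.1)·[0.6502·0.0000 + 0.3498·49.3000] = 15.6021; exercise value = 22.0000 > continuation, so V_d = 22.0000 (exercise)
Node 0 (S = 120): continuation = e^(−0.1)·[0.6502·0.0000 + 0.3498·22.0000] = 6.9624; exercise value = 0.0000 ≤ continuation, so V_0 = 6.9624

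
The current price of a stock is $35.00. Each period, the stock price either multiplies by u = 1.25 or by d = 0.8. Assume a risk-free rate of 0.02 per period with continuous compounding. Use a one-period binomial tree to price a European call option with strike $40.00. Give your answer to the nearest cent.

$1.80

Risk-neutral probability p = (e^0.02 − 0.8)/(1.25 − 0.8) = 0.2202/0.4500 = 0.4893
Terminal stock prices: S_u = 43.75, S_d = 28
Terminal payoffs (S − K): max(3.75, 0) = 3.75, max(-12, 0) = 0
Node 0 (S = 35): V_0 = e^(−0.02)·[0.4893·3.7500 + 0.5107·0.0000] = 1.7987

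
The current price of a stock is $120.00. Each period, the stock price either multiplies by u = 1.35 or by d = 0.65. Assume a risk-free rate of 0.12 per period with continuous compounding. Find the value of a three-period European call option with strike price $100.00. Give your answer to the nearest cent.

$56.29

Risk-neutral probability p = (e^0.12 − 0.65)/(1.35 − 0.65) = 0.4775/0.7000 = 0.6821
Terminal stock prices: S_uuu = 295.2, S_uud = 142.2, S_udd = 68.45, S_ddd = 32.95
Terminal payoffs (S − K): max(195.2, 0) = 195.2, max(42.16, 0) = 42.16, max(-31.55, 0) = 0, max(-67.05, 0) = 0
Node uu (S = 218.7): V_uu = e^(−0.12)·[0.6821·195.2450 + 0.3179·42.1550] = 130.0080
Node ud (S = 105.3): V_ud = e^(−0.12)·[0.6821·42.1550 + 0.3179·0.0000] = 25.5039
Node dd (S = 50.7): V_dd = e^(−0.12)·[0.6821·0.0000 + 0.3179·0.0000] = 0.0000
Node u (S = 162): V_u = e^(−0.12)·[0.6821·130.0080 + 0.3179·25.5039] = 85.8451
Node d (S = 78): V_d = e^(−0.12)·[0.6821·25.5039 + 0.3179·0.0000] = 15.4299
Node 0 (S = 120): V_0 = e^(−0.12)·[0.6821·85.8451 + 0.3179·15.4299] = 56.2865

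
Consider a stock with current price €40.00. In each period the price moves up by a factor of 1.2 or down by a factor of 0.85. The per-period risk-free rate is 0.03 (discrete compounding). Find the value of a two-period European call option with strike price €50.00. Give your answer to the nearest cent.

€1.89

Risk-neutral probability p = (1 + 0.03 − 0.85)/(1.2 − 0.85) = 0.1800/0.3500 = 0.5143
Terminal stock prices: S_uu = 57.6, S_ud = 40.8, S_dd = 28.9
Terminal payoffs (S − K): max(7.6, 0) = 7.6, max(-9.2, 0) = 0, max(-21.1, 0) = 0
Node u (S = 48): V_u = 1/1.03·[0.5143·7.6000 + 0.4857·0.0000] = 3.7947
Node d (S = 34): V_d = 1/1.03·[0.5143·0.0000 + 0.4857·0.0000] = 0.0000
Node 0 (S = 40): V_0 = 1/1.03·[0.5143·3.7947 + 0.4857·0.0000] = 1.8947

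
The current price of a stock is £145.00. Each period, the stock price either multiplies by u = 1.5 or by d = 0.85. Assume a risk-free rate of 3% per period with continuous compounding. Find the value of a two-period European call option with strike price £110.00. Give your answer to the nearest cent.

Risk-neutral probability p = (e^0.03 − 0.85)/(1.5 − 0.85) = 0.1805/0.6500 = 0.2776
Terminal stock prices: S_uu = 326.2, S_ud = 184.9, S_dd = 104.8
Terminal payoffs (S − K): max(216.2, 0) = 216.2, max(74.88, 0) = 74.88, max(-5.238, 0) = 0
Node u (S = 217.5): V_u = e^(−0.03)·[0.2776·216.2500 + 0.7224·74.8750] = 110.7510
Node d (S = 123.2): V_d = e^(−0.03)·[0.2776·74.8750 + 0.7224·0.0000] = 20.1726
Node 0 (S = 145): V_0 = e^(−0.03)·[0.2776·110.7510 + 0.7224·20.1726] = 43.9798

£43.98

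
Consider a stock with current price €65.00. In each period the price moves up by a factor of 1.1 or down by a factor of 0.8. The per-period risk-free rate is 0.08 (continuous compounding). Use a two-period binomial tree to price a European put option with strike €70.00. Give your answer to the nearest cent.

€1.22

Risk-neutral probability p = (e^0.08 − 0.8)/(1.1 − 0.8) = 0.2833/0.3000 = 0.9443
Terminal stock prices: S_uu = 78.65, S_ud = 57.2, S_dd = 41.6
Terminal payoffs (K − S): max(-8.65, 0) = 0, max(12.8, 0) = 12.8, max(28.4, 0) = 28.4
Node u (S = 71.5): V_u = e^(−0.08)·[0.9443·0.0000 + 0.0557·12.8000] = 0.6583
Node d (S = 52): V_d = e^(−0.08)·[0.9443·12.8000 + 0.0557·28.4000] = 12.6181
Node 0 (S = 65): V_0 = e^(−0.08)·[0.9443·0.6583 + 0.0557·12.6181] = 1.2227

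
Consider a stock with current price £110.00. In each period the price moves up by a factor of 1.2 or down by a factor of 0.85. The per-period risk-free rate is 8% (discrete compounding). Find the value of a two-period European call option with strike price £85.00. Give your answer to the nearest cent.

Risk-neutral probability p = (1 + 0.08 − 0.85)/(1.2 − 0.85) = 0.2300/0.3500 = 0.6571
Terminal stock prices: S_uu = 158.4, S_ud = 112.2, S_dd = 79.47
Terminal payoffs (S − K): max(73.4, 0) = 73.4, max(27.2, 0) = 27.2, max(-5.525, 0) = 0
Node u (S = 132): V_u = 1/1.08·[0.6571·73.4000 + 0.3429·27.2000] = 53.2963
Node d (S = 93.5): V_d = 1/1.08·[0.6571·27.2000 + 0.3429·0.0000] = 16.5503
Node 0 (S = 110): V_0 = 1/1.08·[0.6571·53.2963 + 0.3429·16.5503] = 37.6830

£37.68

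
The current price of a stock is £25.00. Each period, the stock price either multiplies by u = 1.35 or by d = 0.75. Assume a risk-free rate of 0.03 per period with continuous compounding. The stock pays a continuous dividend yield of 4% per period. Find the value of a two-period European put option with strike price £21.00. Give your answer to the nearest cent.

Per-period risk-free factor R = e^0.03 = 1.0305; dividend-adjusted growth = e^(0.03−0.04) = 0.9900.
Risk-neutral probability p = (0.9900 − 0.75)/(1.35 − 0.75) = 0.2400/0.6000 = 0.4001
Terminal stock prices: S_uu = 45.56, S_ud = 25.31, S_dd = 14.06
Terminal payoffs (K − S): max(-24.56, 0) = 0, max(-4.312, 0) = 0, max(6.938, 0) = 6.938
Node u (S = 33.75): V_u = e^(−0.03)·[0.4001·0.0000 + 0.5999·0.0000] = 0.0000
Node d (S = 18.75): V_d = e^(−0.03)·[0.4001·0.0000 + 0.5999·6.9375] = 4.0389
Node 0 (S = 25): V_0 = e^(−0.03)·[0.4001·0.0000 + 0.5999·4.0389] = 2.3514

£2.35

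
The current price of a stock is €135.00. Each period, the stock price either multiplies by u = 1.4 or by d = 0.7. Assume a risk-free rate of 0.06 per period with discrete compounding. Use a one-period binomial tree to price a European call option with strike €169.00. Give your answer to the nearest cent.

€9.70

Risk-neutral probability p = (1 + 0.06 − 0.7)/(1.4 − 0.7) = 0.3600/0.7000 = 0.5143
Terminal stock prices: S_u = 189, S_d = 94.5
Terminal payoffs (S − K): max(20, 0) = 20, max(-74.5, 0) = 0
Node 0 (S = 135): V_0 = 1/1.06·[0.5143·20.0000 + 0.4857·0.0000] = 9.7035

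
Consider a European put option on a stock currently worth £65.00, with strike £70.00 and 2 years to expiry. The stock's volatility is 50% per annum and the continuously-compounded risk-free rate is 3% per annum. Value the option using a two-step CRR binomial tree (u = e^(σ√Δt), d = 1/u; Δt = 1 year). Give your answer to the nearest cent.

CRR parameters: u = e^(σ√Δt) = e^(0.5·√1) = 1.6487, d = 1/u = 0.6065
Per-period rate: rΔt = 0.03·1 = 0.03, so R = e^0.03 = 1.0305
Risk-neutral probability p = (e^0.03 − 0.6065)/(1.6487 − 0.6065) = 0.4239/1.0422 = 0.4068
Terminal stock prices: S_uu = 176.7, S_ud = 65, S_dd = 23.91
Terminal payoffs (K − S): max(-106.7, 0) = 0, max(5, 0) = 5, max(46.09, 0) = 46.09
Node u (S = 107.2): V_u = e^(−0.03)·[0.4068·0.0000 + 0.5932·5.0000] = 2.8785
Node d (S = 39.42): V_d = e^(−0.03)·[0.4068·5.0000 + 0.5932·46.0878] = 28.5067
Node 0 (S = 65): V_0 = e^(−0.03)·[0.4068·2.8785 + 0.5932·28.5067] = 17.5477

£17.55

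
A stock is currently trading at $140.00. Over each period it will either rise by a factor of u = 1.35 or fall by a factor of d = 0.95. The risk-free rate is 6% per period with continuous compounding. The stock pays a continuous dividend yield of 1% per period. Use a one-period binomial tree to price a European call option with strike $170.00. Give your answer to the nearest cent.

Per-period risk-free factor R = e^0.06 = 1.0618; dividend-adjusted growth = e^(0.06−0.01) = 1.0513.
Risk-neutral probability p = (1.0513 − 0.95)/(1.35 − 0.95) = 0.1013/0.4000 = 0.2532
Terminal stock prices: S_u = 189, S_d = 133
Terminal payoffs (S − K): max(19, 0) = 19, max(-37, 0) = 0
Node 0 (S = 140): V_0 = e^(−0.06)·[0.2532·19.0000 + 0.7468·0.0000] = 4.5302

$4.53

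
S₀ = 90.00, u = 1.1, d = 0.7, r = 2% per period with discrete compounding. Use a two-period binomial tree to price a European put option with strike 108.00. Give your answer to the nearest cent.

Risk-neutral probability p = (1 + 0.02 − 0.7)/(1.1 − 0.7) = 0.3200/0.4000 = 0.8000
Terminal stock prices: S_uu = 108.9, S_ud = 69.3, S_dd = 44.1
Terminal payoffs (K − S): max(-0.9, 0) = 0, max(38.7, 0) = 38.7, max(63.9, 0) = 63.9
Node u (S = 99): V_u = 1/1.02·[0.8000·0.0000 + 0.2000·38.7000] = 7.5882
Node d (S = 63): V_d = 1/1.02·[0.8000·38.7000 + 0.2000·63.9000] = 42.8824
Node 0 (S = 90): V_0 = 1/1.02·[0.8000·7.5882 + 0.2000·42.8824] = 14.3599

14.36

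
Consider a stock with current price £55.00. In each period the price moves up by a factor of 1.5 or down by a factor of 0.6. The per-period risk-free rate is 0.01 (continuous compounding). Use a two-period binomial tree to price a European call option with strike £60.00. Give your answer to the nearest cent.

Risk-neutral probability p = (e^0.01 − 0.6)/(1.5 − 0.6) = 0.4101/0.9000 = 0.4556
Terminal stock prices: S_uu = 123.8, S_ud = 49.5, S_dd = 19.8
Terminal payoffs (S − K): max(63.75, 0) = 63.75, max(-10.5, 0) = 0, max(-40.2, 0) = 0
Node u (S = 82.5): V_u = e^(−0.01)·[0.4556·63.7500 + 0.5444·0.0000] = 28.7562
Node d (S = 33): V_d = e^(−0.01)·[0.4556·0.0000 + 0.5444·0.0000] = 0.0000
Node 0 (S = 55): V_0 = e^(−0.01)·[0.4556·28.7562 + 0.5444·0.0000] = 12.9713

£12.97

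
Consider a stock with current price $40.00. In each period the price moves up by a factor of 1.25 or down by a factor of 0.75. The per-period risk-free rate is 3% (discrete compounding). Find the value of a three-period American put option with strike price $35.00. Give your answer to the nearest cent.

$3.65

Risk-neutral probability p = (1 + 0.03 − 0.75)/(1.25 − 0.75) = 0.2800/0.5000 = 0.5600
Terminal stock prices: S_uuu = 78.12, S_uud = 46.88, S_udd = 28.12, S_ddd = 16.88
Terminal payoffs (K − S): max(-43.12, 0) = 0, max(-11.88, 0) = 0, max(6.875, 0) = 6.875, max(18.12, 0) = 18.12
Node uu (S = 62.5): continuation = 1/1.03·[0.5600·0.0000 + 0.4400·0.0000] = 0.0000; exercise value = 0.0000 ≤ continuation, so V_uu = 0.0000
Node ud (S = 37.5): continuation = 1/1.03·[0.5600·0.0000 + 0.4400·6.8750] = 2.9369; exercise value = 0.0000 ≤ continuation, so V_ud = 2.9369
Node dd (S = 22.5): continuation = 1/1.03·[0.5600·6.8750 + 0.4400·18.1250] = 11.4806; exercise value = 12.5000 > continuation, so V_dd = 12.5000 (exercise)
Node u (S = 50): continuation = 1/1.03·[0.5600·0.0000 + 0.4400·2.9369] = 1.2546; exercise value = 0.0000 ≤ continuation, so V_u = 1.2546
Node d (S = 30): continuation = 1/1.03·[0.5600·2.9369 + 0.4400·12.5000] = 6.9366; exercise value = 5.0000 ≤ continuation, so V_d = 6.9366
Node 0 (S = 40): continuation = 1/1.03·[0.5600·1.2546 + 0.4400·6.9366] = 3.6453; exercise value = 0.0000 ≤ continuation, so V_0 = 3.6453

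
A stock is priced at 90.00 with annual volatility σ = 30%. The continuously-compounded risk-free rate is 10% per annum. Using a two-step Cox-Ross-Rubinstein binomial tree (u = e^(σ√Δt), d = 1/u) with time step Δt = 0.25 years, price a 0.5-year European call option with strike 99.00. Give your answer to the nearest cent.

CRR parameters: u = e^(σ√Δt) = e^(0.3·√0.25) = 1.1618, d = 1/u = 0.8607
Per-period rate: rΔt = 0.1·0.25 = 0.025, so R = e^0.025 = 1.0253
Risk-neutral probability p = (e^0.025 − 0.8607)/(1.1618 − 0.8607) = 0.1646/0.3011 = 0.5466
Terminal stock prices: S_uu = 121.5, S_ud = 90, S_dd = 66.67
Terminal payoffs (S − K): max(22.49, 0) = 22.49, max(-9, 0) = 0, max(-32.33, 0) = 0
Node u (S = 104.6): V_u = e^(−0.025)·[0.5466·22.4873 + 0.4534·0.0000] = 11.9889
Node d (S = 77.46): V_d = e^(−0.025)·[0.5466·0.0000 + 0.4534·0.0000] = 0.0000
Node 0 (S = 90): V_0 = e^(−0.025)·[0.5466·11.9889 + 0.4534·0.0000] = 6.3918

6.39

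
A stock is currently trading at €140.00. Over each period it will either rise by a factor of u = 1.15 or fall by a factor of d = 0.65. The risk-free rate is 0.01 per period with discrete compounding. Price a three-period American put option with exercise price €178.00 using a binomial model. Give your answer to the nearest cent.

€46.74

Risk-neutral probability p = (1 + 0.01 − 0.65)/(1.15 − 0.65) = 0.3600/0.5000 = 0.7200
Terminal stock prices: S_uuu = 212.9, S_uud = 120.3, S_udd = 68.02, S_ddd = 38.45
Terminal payoffs (K − S): max(-34.92, 0) = 0, max(57.65, 0) = 57.65, max(110, 0) = 110, max(139.6, 0) = 139.6
Node uu (S = 185.1): continuation = 1/1.01·[0.7200·0.0000 + 0.2800·57.6525] = 15.9829; exercise value = 0.0000 ≤ continuation, so V_uu = 15.9829
Node ud (S = 104.7): continuation = 1/1.01·[0.7200·57.6525 + 0.2800·109.9775] = 71.5876; exercise value = 73.3500 > continuation, so V_ud = 73.3500 (exercise)
Node dd (S = 59.15): continuation = 1/1.01·[0.7200·109.9775 + 0.2800·139.5525] = 117.0876; exercise value = 118.8500 > continuation, so V_dd = 118.8500 (exercise)
Node u (S = 161): continuation = 1/1.01·[0.7200·15.9829 + 0.2800·73.3500] = 31.7284; exercise value = 17.0000 ≤ continuation, so V_u = 31.7284
Node d (S = 91): continuation = 1/1.01·[0.7200·73.3500 + 0.2800·118.8500] = 85.2376; exercise value = 87.0000 > continuation, so V_d = 87.0000 (exercise)
Node 0 (S = 140): continuation = 1/1.01·[0.7200·31.7284 + 0.2800·87.0000] = 46.7371; exercise value = 38.0000 ≤ continuation, so V_0 = 46.7371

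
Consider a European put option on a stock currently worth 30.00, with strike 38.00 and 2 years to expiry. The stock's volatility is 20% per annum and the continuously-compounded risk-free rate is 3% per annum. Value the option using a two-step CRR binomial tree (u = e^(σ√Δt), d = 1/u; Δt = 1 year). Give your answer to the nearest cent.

CRR parameters: u = e^(σ√Δt) = e^(0.2·√1) = 1.2214, d = 1/u = 0.8187
Per-period rate: rΔt = 0.03·1 = 0.03, so R = e^0.03 = 1.0305
Risk-neutral probability p = (e^0.03 − 0.8187)/(1.2214 − 0.8187) = 0.2117/0.4027 = 0.5258
Terminal stock prices: S_uu = 44.75, S_ud = 30, S_dd = 20.11
Terminal payoffs (K − S): max(-6.755, 0) = 0, max(8, 0) = 8, max(17.89, 0) = 17.89
Node u (S = 36.64): V_u = e^(−0.03)·[0.5258·0.0000 + 0.4742·8.0000] = 3.6815
Node d (S = 24.56): V_d = e^(−0.03)·[0.5258·8.0000 + 0.4742·17.8904] = 12.3150
Node 0 (S = 30): V_0 = e^(−0.03)·[0.5258·3.6815 + 0.4742·12.3150] = 7.5457

7.55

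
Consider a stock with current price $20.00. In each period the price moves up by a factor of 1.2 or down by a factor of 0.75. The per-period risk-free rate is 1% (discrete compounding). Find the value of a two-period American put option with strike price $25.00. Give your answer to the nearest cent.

Risk-neutral probability p = (1 + 0.01 − 0.75)/(1.2 − 0.75) = 0.2600/0.4500 = 0.5778
Terminal stock prices: S_uu = 28.8, S_ud = 18, S_dd = 11.25
Terminal payoffs (K − S): max(-3.8, 0) = 0, max(7, 0) = 7, max(13.75, 0) = 13.75
Node u (S = 24): continuation = 1/1.01·[0.5778·0.0000 + 0.4222·7.0000] = 2.9263; exercise value = 1.0000 ≤ continuation, so V_u = 2.9263
Node d (S = 15): continuation = 1/1.01·[0.5778·7.0000 + 0.4222·13.7500] = 9.7525; exercise value = 10.0000 > continuation, so V_d = 10.0000 (exercise)
Node 0 (S = 20): continuation = 1/1.01·[0.5778·2.9263 + 0.4222·10.0000] = 5.8544; exercise value = 5.0000 ≤ continuation, so V_0 = 5.8544

$5.85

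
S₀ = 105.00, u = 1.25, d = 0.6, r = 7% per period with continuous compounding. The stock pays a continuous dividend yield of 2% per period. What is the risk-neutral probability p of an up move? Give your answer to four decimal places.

Per-period risk-free factor R = e^0.07 = 1.0725; dividend-adjusted growth = e^(0.07−0.02) = 1.0513.
Risk-neutral probability p = (1.0513 − 0.6)/(1.25 − 0.6) = 0.4513/0.6500 = 0.6943

p = 0.6943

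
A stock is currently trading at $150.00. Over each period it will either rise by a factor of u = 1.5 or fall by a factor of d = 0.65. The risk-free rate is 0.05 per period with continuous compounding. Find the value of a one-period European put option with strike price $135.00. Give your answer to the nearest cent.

Risk-neutral probability p = (e^0.05 − 0.65)/(1.5 − 0.65) = 0.4013/0.8500 = 0.4721
Terminal stock prices: S_u = 225, S_d = 97.5
Terminal payoffs (K − S): max(-90, 0) = 0, max(37.5, 0) = 37.5
Node 0 (S = 150): V_0 = e^(−0.05)·[0.4721·0.0000 + 0.5279·37.5000] = 18.8314

$18.83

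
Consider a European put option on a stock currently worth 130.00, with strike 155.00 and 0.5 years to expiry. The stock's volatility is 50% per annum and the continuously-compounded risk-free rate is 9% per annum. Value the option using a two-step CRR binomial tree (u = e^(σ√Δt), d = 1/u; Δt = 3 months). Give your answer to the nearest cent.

CRR parameters: u = e^(σ√Δt) = e^(0.5·√0.25) = 1.2840, d = 1/u = 0.7788
Per-period rate: rΔt = 0.09·0.25 = 0.0225, so R = e^0.0225 = 1.0228
Risk-neutral probability p = (e^0.0225 − 0.7788)/(1.2840 − 0.7788) = 0.2440/0.5052 = 0.4829
Terminal stock prices: S_uu = 214.3, S_ud = 130, S_dd = 78.85
Terminal payoffs (K − S): max(-59.33, 0) = 0, max(25, 0) = 25, max(76.15, 0) = 76.15
Node u (S = 166.9): V_u = e^(−0.0225)·[0.4829·0.0000 + 0.5171·25.0000] = 12.6408
Node d (S = 101.2): V_d = e^(−0.0225)·[0.4829·25.0000 + 0.5171·76.1510] = 50.3073
Node 0 (S = 130): V_0 = e^(−0.0225)·[0.4829·12.6408 + 0.5171·50.3073] = 31.4049

31.40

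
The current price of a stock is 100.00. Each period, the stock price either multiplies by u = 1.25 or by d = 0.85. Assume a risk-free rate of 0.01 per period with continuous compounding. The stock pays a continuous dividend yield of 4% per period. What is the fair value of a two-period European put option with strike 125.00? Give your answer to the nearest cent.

32.99

Per-period risk-free factor R = e^0.01 = 1.0101; dividend-adjusted growth = e^(0.01−0.04) = 0.9704.
Risk-neutral probability p = (0.9704 − 0.85)/(1.25 − 0.85) = 0.1204/0.4000 = 0.3011
Terminal stock prices: S_uu = 156.2, S_ud = 106.2, S_dd = 72.25
Terminal payoffs (K − S): max(-31.25, 0) = 0, max(18.75, 0) = 18.75, max(52.75, 0) = 52.75
Node u (S = 125): V_u = e^(−0.01)·[0.3011·0.0000 + 0.6989·18.7500] = 12.9737
Node d (S = 85): V_d = e^(−0.01)·[0.3011·18.7500 + 0.6989·52.7500] = 42.0891
Node 0 (S = 100): V_0 = e^(−0.01)·[0.3011·12.9737 + 0.6989·42.0891] = 32.9905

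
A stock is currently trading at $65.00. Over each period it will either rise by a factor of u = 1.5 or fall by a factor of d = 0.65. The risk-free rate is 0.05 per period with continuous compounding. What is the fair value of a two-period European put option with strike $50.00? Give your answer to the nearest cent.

Risk-neutral probability p = (e^0.05 − 0.65)/(1.5 − 0.65) = 0.4013/0.8500 = 0.4721
Terminal stock prices: S_uu = 146.2, S_ud = 63.38, S_dd = 27.46
Terminal payoffs (K − S): max(-96.25, 0) = 0, max(-13.38, 0) = 0, max(22.54, 0) = 22.54
Node u (S = 97.5): V_u = e^(−0.05)·[0.4721·0.0000 + 0.5279·0.0000] = 0.0000
Node d (S = 42.25): V_d = e^(−0.05)·[0.4721·0.0000 + 0.5279·22.5375] = 11.3176
Node 0 (S = 65): V_0 = e^(−0.05)·[0.4721·0.0000 + 0.5279·11.3176] = 5.6834

$5.68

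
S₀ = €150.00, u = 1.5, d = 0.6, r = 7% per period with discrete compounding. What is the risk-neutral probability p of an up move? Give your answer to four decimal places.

Risk-neutral probability p = (1 + 0.07 − 0.6)/(1.5 − 0.6) = 0.4700/0.9000 = 0.5222

p = 0.5222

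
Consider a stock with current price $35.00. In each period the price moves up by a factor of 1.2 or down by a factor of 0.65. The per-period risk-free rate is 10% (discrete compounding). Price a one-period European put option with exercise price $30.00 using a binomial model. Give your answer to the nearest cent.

$1.20

Risk-neutral probability p = (1 + 0.1 − 0.65)/(1.2 − 0.65) = 0.4500/0.5500 = 0.8182
Terminal stock prices: S_u = 42, S_d = 22.75
Terminal payoffs (K − S): max(-12, 0) = 0, max(7.25, 0) = 7.25
Node 0 (S = 35): V_0 = 1/1.1·[0.8182·0.0000 + 0.1818·7.2500] = 1.1983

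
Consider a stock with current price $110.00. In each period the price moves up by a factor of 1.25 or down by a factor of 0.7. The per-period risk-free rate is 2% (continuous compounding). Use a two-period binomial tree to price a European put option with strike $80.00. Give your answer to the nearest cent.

$4.38

Risk-neutral probability p = (e^0.02 − 0.7)/(1.25 − 0.7) = 0.3202/0.5500 = 0.5822
Terminal stock prices: S_uu = 171.9, S_ud = 96.25, S_dd = 53.9
Terminal payoffs (K − S): max(-91.88, 0) = 0, max(-16.25, 0) = 0, max(26.1, 0) = 26.1
Node u (S = 137.5): V_u = e^(−0.02)·[0.5822·0.0000 + 0.4178·0.0000] = 0.0000
Node d (S = 77): V_d = e^(−0.02)·[0.5822·0.0000 + 0.4178·26.1000] = 10.6891
Node 0 (S = 110): V_0 = e^(−0.02)·[0.5822·0.0000 + 0.4178·10.6891] = 4.3776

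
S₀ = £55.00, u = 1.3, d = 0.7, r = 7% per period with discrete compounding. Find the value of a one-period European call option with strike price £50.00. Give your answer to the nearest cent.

Risk-neutral probability p = (1 + 0.07 − 0.7)/(1.3 − 0.7) = 0.3700/0.6000 = 0.6167
Terminal stock prices: S_u = 71.5, S_d = 38.5
Terminal payoffs (S − K): max(21.5, 0) = 21.5, max(-11.5, 0) = 0
Node 0 (S = 55): V_0 = 1/1.07·[0.6167·21.5000 + 0.3833·0.0000] = 12.3910

£12.39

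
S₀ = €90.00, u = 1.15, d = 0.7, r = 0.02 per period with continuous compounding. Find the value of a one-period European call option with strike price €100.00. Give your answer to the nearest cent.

€2.44

Risk-neutral probability p = (e^0.02 − 0.7)/(1.15 − 0.7) = 0.3202/0.4500 = 0.7116
Terminal stock prices: S_u = 103.5, S_d = 63
Terminal payoffs (S − K): max(3.5, 0) = 3.5, max(-37, 0) = 0
Node 0 (S = 90): V_0 = e^(−0.02)·[0.7116·3.5000 + 0.2884·0.0000] = 2.4411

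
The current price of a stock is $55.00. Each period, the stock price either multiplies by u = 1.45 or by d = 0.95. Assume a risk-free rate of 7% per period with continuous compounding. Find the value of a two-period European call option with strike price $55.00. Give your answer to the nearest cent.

Risk-neutral probability p = (e^0.07 − 0.95)/(1.45 − 0.95) = 0.1225/0.5000 = 0.2450
Terminal stock prices: S_uu = 115.6, S_ud = 75.76, S_dd = 49.64
Terminal payoffs (S − K): max(60.64, 0) = 60.64, max(20.76, 0) = 20.76, max(-5.363, 0) = 0
Node u (S = 79.75): V_u = e^(−0.07)·[0.2450·60.6375 + 0.7550·20.7625] = 28.4683
Node d (S = 52.25): V_d = e^(−0.07)·[0.2450·20.7625 + 0.7550·0.0000] = 4.7432
Node 0 (S = 55): V_0 = e^(−0.07)·[0.2450·28.4683 + 0.7550·4.7432] = 9.8426

$9.84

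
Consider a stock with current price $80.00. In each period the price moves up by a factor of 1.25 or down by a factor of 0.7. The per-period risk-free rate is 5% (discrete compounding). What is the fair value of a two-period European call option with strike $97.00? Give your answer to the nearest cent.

$10.28

Risk-neutral probability p = (1 + 0.05 − 0.7)/(1.25 − 0.7) = 0.3500/0.5500 = 0.6364
Terminal stock prices: S_uu = 125, S_ud = 70, S_dd = 39.2
Terminal payoffs (S − K): max(28, 0) = 28, max(-27, 0) = 0, max(-57.8, 0) = 0
Node u (S = 100): V_u = 1/1.05·[0.6364·28.0000 + 0.3636·0.0000] = 16.9697
Node d (S = 56): V_d = 1/1.05·[0.6364·0.0000 + 0.3636·0.0000] = 0.0000
Node 0 (S = 80): V_0 = 1/1.05·[0.6364·16.9697 + 0.3636·0.0000] = 10.2847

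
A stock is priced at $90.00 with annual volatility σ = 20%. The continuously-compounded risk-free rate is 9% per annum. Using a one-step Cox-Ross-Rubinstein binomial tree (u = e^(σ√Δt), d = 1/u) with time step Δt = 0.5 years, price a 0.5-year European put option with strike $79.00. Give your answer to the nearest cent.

$0.31

CRR parameters: u = e^(σ√Δt) = e^(0.2·√0.5) = 1.1519, d = 1/u = 0.8681
Per-period rate: rΔt = 0.09·0.5 = 0.045, so R = e^0.045 = 1.0460
Risk-neutral probability p = (e^0.045 − 0.8681)/(1.1519 − 0.8681) = 0.1779/0.2838 = 0.6269
Terminal stock prices: S_u = 103.7, S_d = 78.13
Terminal payoffs (K − S): max(-24.67, 0) = 0, max(0.8689, 0) = 0.8689
Node 0 (S = 90): V_0 = e^(−0.045)·[0.6269·0.0000 + 0.3731·0.8689] = 0.3099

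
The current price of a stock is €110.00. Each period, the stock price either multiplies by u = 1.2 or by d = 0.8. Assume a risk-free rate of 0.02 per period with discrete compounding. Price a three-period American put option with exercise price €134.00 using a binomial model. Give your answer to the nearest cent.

€27.98

Risk-neutral probability p = (1 + 0.02 − 0.8)/(1.2 − 0.8) = 0.2200/0.4000 = 0.5500
Terminal stock prices: S_uuu = 190.1, S_uud = 126.7, S_udd = 84.48, S_ddd = 56.32
Terminal payoffs (K − S): max(-56.08, 0) = 0, max(7.28, 0) = 7.28, max(49.52, 0) = 49.52, max(77.68, 0) = 77.68
Node uu (S = 158.4): continuation = 1/1.02·[0.5500·0.0000 + 0.4500·7.2800] = 3.2118; exercise value = 0.0000 ≤ continuation, so V_uu = 3.2118
Node ud (S = 105.6): continuation = 1/1.02·[0.5500·7.2800 + 0.4500·49.5200] = 25.7725; exercise value = 28.4000 > continuation, so V_ud = 28.4000 (exercise)
Node dd (S = 70.4): continuation = 1/1.02·[0.5500·49.5200 + 0.4500·77.6800] = 60.9725; exercise value = 63.6000 > continuation, so V_dd = 63.6000 (exercise)
Node u (S = 132): continuation = 1/1.02·[0.5500·3.2118 + 0.4500·28.4000] = 14.2612; exercise value = 2.0000 ≤ continuation, so V_u = 14.2612
Node d (S = 88): continuation = 1/1.02·[0.5500·28.4000 + 0.4500·63.6000] = 43.3725; exercise value = 46.0000 > continuation, so V_d = 46.0000 (exercise)
Node 0 (S = 110): continuation = 1/1.02·[0.5500·14.2612 + 0.4500·46.0000] = 27.9840; exercise value = 24.0000 ≤ continuation, so V_0 = 27.9840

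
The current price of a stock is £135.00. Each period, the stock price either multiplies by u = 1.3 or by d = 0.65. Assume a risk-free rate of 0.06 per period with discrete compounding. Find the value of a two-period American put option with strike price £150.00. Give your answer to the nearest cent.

Risk-neutral probability p = (1 + 0.06 − 0.65)/(1.3 − 0.65) = 0.4100/0.6500 = 0.6308
Terminal stock prices: S_uu = 228.2, S_ud = 114.1, S_dd = 57.04
Terminal payoffs (K − S): max(-78.15, 0) = 0, max(35.92, 0) = 35.92, max(92.96, 0) = 92.96
Node u (S = 175.5): continuation = 1/1.06·[0.6308·0.0000 + 0.3692·35.9250] = 12.5138; exercise value = 0.0000 ≤ continuation, so V_u = 12.5138
Node d (S = 87.75): continuation = 1/1.06·[0.6308·35.9250 + 0.3692·92.9625] = 53.7594; exercise value = 62.2500 > continuation, so V_d = 62.2500 (exercise)
Node 0 (S = 135): continuation = 1/1.06·[0.6308·12.5138 + 0.3692·62.2500] = 29.1301; exercise value = 15.0000 ≤ continuation, so V_0 = 29.1301

£29.13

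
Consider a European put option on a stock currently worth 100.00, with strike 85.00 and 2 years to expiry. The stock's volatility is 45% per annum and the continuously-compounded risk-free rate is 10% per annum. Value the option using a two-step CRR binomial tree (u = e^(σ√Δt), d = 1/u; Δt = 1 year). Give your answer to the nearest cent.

CRR parameters: u = e^(σ√Δt) = e^(0.45·√1) = 1.5683, d = 1/u = 0.6376
Per-period rate: rΔt = 0.1·1 = 0.1, so R = e^0.1 = 1.1052
Risk-neutral probability p = (e^0.1 − 0.6376)/(1.5683 − 0.6376) = 0.4675/0.9307 = 0.5024
Terminal stock prices: S_uu = 246, S_ud = 100, S_dd = 40.66
Terminal payoffs (K − S): max(-161, 0) = 0, max(-15, 0) = 0, max(44.34, 0) = 44.34
Node u (S = 156.8): V_u = e^(−0.1)·[0.5024·0.0000 + 0.4976·0.0000] = 0.0000
Node d (S = 63.76): V_d = e^(−0.1)·[0.5024·0.0000 + 0.4976·44.3430] = 19.9667
Node 0 (S = 100): V_0 = e^(−0.1)·[0.5024·0.0000 + 0.4976·19.9667] = 8.9906

8.99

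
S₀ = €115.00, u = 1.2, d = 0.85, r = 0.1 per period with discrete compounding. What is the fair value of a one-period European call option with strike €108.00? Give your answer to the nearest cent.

€19.48

Risk-neutral probability p = (1 + 0.1 − 0.85)/(1.2 − 0.85) = 0.2500/0.3500 = 0.7143
Terminal stock prices: S_u = 138, S_d = 97.75
Terminal payoffs (S − K): max(30, 0) = 30, max(-10.25, 0) = 0
Node 0 (S = 115): V_0 = 1/1.1·[0.7143·30.0000 + 0.2857·0.0000] = 19.4805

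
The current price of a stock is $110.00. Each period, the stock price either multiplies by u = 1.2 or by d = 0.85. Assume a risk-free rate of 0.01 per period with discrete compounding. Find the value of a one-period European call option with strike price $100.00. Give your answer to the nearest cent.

Risk-neutral probability p = (1 + 0.01 − 0.85)/(1.2 − 0.85) = 0.1600/0.3500 = 0.4571
Terminal stock prices: S_u = 132, S_d = 93.5
Terminal payoffs (S − K): max(32, 0) = 32, max(-6.5, 0) = 0
Node 0 (S = 110): V_0 = 1/1.01·[0.4571·32.0000 + 0.5429·0.0000] = 14.4837

$14.48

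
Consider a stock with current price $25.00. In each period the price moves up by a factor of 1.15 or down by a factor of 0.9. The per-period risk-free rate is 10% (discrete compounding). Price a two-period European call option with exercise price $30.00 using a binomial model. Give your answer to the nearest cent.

$1.62

Risk-neutral probability p = (1 + 0.1 − 0.9)/(1.15 − 0.9) = 0.2000/0.2500 = 0.8000
Terminal stock prices: S_uu = 33.06, S_ud = 25.87, S_dd = 20.25
Terminal payoffs (S − K): max(3.062, 0) = 3.062, max(-4.125, 0) = 0, max(-9.75, 0) = 0
Node u (S = 28.75): V_u = 1/1.1·[0.8000·3.0625 + 0.2000·0.0000] = 2.2273
Node d (S = 22.5): V_d = 1/1.1·[0.8000·0.0000 + 0.2000·0.0000] = 0.0000
Node 0 (S = 25): V_0 = 1/1.1·[0.8000·2.2273 + 0.2000·0.0000] = 1.6198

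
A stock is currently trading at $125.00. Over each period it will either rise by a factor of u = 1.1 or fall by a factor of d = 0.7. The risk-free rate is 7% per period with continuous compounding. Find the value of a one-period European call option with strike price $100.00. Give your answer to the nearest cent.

Risk-neutral probability p = (e^0.07 − 0.7)/(1.1 − 0.7) = 0.3725/0.4000 = 0.9313
Terminal stock prices: S_u = 137.5, S_d = 87.5
Terminal payoffs (S − K): max(37.5, 0) = 37.5, max(-12.5, 0) = 0
Node 0 (S = 125): V_0 = e^(−0.07)·[0.9313·37.5000 + 0.0687·0.0000] = 32.5617

$32.56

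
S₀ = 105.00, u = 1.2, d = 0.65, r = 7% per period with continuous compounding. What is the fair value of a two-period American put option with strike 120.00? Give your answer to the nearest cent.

17.08

Risk-neutral probability p = (e^0.07 − 0.65)/(1.2 − 0.65) = 0.4225/0.5500 = 0.7682
Terminal stock prices: S_uu = 151.2, S_ud = 81.9, S_dd = 44.36
Terminal payoffs (K − S): max(-31.2, 0) = 0, max(38.1, 0) = 38.1, max(75.64, 0) = 75.64
Node u (S = 126): continuation = e^(−0.07)·[0.7682·0.0000 + 0.2318·38.1000] = 8.2346; exercise value = 0.0000 ≤ continuation, so V_u = 8.2346
Node d (S = 68.25): continuation = e^(−0.07)·[0.7682·38.1000 + 0.2318·75.6375] = 43.6373; exercise value = 51.7500 > continuation, so V_d = 51.7500 (exercise)
Node 0 (S = 105): continuation = e^(−0.07)·[0.7682·8.2346 + 0.2318·51.7500] = 17.0830; exercise value = 15.0000 ≤ continuation, so V_0 = 17.0830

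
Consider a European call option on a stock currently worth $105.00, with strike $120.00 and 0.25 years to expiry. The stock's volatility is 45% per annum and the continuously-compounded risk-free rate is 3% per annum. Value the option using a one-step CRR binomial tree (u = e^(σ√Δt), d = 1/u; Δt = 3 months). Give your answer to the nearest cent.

$5.25

CRR parameters: u = e^(σ√Δt) = e^(0.45·√0.25) = 1.2523, d = 1/u = 0.7985
Per-period rate: rΔt = 0.03·0.25 = 0.0075, so R = e^0.0075 = 1.0075
Risk-neutral probability p = (e^0.0075 − 0.7985)/(1.2523 − 0.7985) = 0.2090/0.4538 = 0.4606
Terminal stock prices: S_u = 131.5, S_d = 83.84
Terminal payoffs (S − K): max(11.49, 0) = 11.49, max(-36.16, 0) = 0
Node 0 (S = 105): V_0 = e^(−0.0075)·[0.4606·11.4939 + 0.5394·0.0000] = 5.2542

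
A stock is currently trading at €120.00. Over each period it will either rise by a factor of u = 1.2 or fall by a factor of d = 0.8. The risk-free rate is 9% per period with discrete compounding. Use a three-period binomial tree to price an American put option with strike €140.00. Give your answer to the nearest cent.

Risk-neutral probability p = (1 + 0.09 − 0.8)/(1.2 − 0.8) = 0.2900/0.4000 = 0.7250
Terminal stock prices: S_uuu = 207.4, S_uud = 138.2, S_udd = 92.16, S_ddd = 61.44
Terminal payoffs (K − S): max(-67.36, 0) = 0, max(1.76, 0) = 1.76, max(47.84, 0) = 47.84, max(78.56, 0) = 78.56
Node uu (S = 172.8): continuation = 1/1.09·[0.7250·0.0000 + 0.2750·1.7600] = 0.4440; exercise value = 0.0000 ≤ continuation, so V_uu = 0.4440
Node ud (S = 115.2): continuation = 1/1.09·[0.7250·1.7600 + 0.2750·47.8400] = 13.2404; exercise value = 24.8000 > continuation, so V_ud = 24.8000 (exercise)
Node dd (S = 76.8): continuation = 1/1.09·[0.7250·47.8400 + 0.2750·78.5600] = 51.6404; exercise value = 63.2000 > continuation, so V_dd = 63.2000 (exercise)
Node u (S = 144): continuation = 1/1.09·[0.7250·0.4440 + 0.2750·24.8000] = 6.5522; exercise value = 0.0000 ≤ continuation, so V_u = 6.5522
Node d (S = 96): continuation = 1/1.09·[0.7250·24.8000 + 0.2750·63.2000] = 32.4404; exercise value = 44.0000 > continuation, so V_d = 44.0000 (exercise)
Node 0 (S = 120): continuation = 1/1.09·[0.7250·6.5522 + 0.2750·44.0000] = 15.4590; exercise value = 20.0000 > continuation, so V_0 = 20.0000 (exercise)

€20.00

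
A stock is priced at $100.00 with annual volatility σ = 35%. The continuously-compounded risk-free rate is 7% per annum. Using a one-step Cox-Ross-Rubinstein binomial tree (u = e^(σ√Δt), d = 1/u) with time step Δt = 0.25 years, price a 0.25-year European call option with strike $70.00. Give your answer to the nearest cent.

CRR parameters: u = e^(σ√Δt) = e^(0.35·√0.25) = 1.1912, d = 1/u = 0.8395
Per-period rate: rΔt = 0.07·0.25 = 0.0175, so R = e^0.0175 = 1.0177
Risk-neutral probability p = (e^0.0175 − 0.8395)/(1.1912 − 0.8395) = 0.1782/0.3518 = 0.5065
Terminal stock prices: S_u = 119.1, S_d = 83.95
Terminal payoffs (S − K): max(49.12, 0) = 49.12, max(13.95, 0) = 13.95
Node 0 (S = 100): V_0 = e^(−0.0175)·[0.5065·49.1246 + 0.4935·13.9457] = 31.2143

$31.21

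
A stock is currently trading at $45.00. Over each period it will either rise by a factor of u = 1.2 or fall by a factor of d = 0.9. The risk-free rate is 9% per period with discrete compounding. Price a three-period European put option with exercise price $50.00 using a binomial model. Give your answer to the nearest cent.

Risk-neutral probability p = (1 + 0.09 − 0.9)/(1.2 − 0.9) = 0.1900/0.3000 = 0.6333
Terminal stock prices: S_uuu = 77.76, S_uud = 58.32, S_udd = 43.74, S_ddd = 32.81
Terminal payoffs (K − S): max(-27.76, 0) = 0, max(-8.32, 0) = 0, max(6.26, 0) = 6.26, max(17.19, 0) = 17.19
Node uu (S = 64.8): V_uu = 1/1.09·[0.6333·0.0000 + 0.3667·0.0000] = 0.0000
Node ud (S = 48.6): V_ud = 1/1.09·[0.6333·0.0000 + 0.3667·6.2600] = 2.1058
Node dd (S = 36.45): V_dd = 1/1.09·[0.6333·6.2600 + 0.3667·17.1950] = 9.4216
Node u (S = 54): V_u = 1/1.09·[0.6333·0.0000 + 0.3667·2.1058] = 0.7084
Node d (S = 40.5): V_d = 1/1.09·[0.6333·2.1058 + 0.3667·9.4216] = 4.3929
Node 0 (S = 45): V_0 = 1/1.09·[0.6333·0.7084 + 0.3667·4.3929] = 1.8893

$1.89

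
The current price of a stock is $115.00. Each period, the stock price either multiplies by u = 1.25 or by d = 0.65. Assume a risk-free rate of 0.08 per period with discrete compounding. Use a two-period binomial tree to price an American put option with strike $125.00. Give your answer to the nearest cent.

$18.68

Risk-neutral probability p = (1 + 0.08 − 0.65)/(1.25 − 0.65) = 0.4300/0.6000 = 0.7167
Terminal stock prices: S_uu = 179.7, S_ud = 93.44, S_dd = 48.59
Terminal payoffs (K − S): max(-54.69, 0) = 0, max(31.56, 0) = 31.56, max(76.41, 0) = 76.41
Node u (S = 143.8): continuation = 1/1.08·[0.7167·0.0000 + 0.2833·31.5625] = 8.2803; exercise value = 0.0000 ≤ continuation, so V_u = 8.2803
Node d (S = 74.75): continuation = 1/1.08·[0.7167·31.5625 + 0.2833·76.4125] = 40.9907; exercise value = 50.2500 > continuation, so V_d = 50.2500 (exercise)
Node 0 (S = 115): continuation = 1/1.08·[0.7167·8.2803 + 0.2833·50.2500] = 18.6775; exercise value = 10.0000 ≤ continuation, so V_0 = 18.6775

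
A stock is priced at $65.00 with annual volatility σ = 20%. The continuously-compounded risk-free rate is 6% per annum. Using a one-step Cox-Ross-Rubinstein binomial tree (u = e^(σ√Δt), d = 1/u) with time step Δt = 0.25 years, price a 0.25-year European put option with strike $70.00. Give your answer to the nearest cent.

$4.95

CRR parameters: u = e^(σ√Δt) = e^(0.2·√0.25) = 1.1052, d = 1/u = 0.9048
Per-period rate: rΔt = 0.06·0.25 = 0.015, so R = e^0.015 = 1.0151
Risk-neutral probability p = (e^0.015 − 0.9048)/(1.1052 − 0.9048) = 0.1103/0.2003 = 0.5505
Terminal stock prices: S_u = 71.84, S_d = 58.81
Terminal payoffs (K − S): max(-1.836, 0) = 0, max(11.19, 0) = 11.19
Node 0 (S = 65): V_0 = e^(−0.015)·[0.5505·0.0000 + 0.4495·11.1856] = 4.9535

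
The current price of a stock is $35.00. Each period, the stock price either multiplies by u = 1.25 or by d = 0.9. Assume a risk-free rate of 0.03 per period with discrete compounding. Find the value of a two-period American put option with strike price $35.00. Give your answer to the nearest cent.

$2.48

Risk-neutral probability p = (1 + 0.03 − 0.9)/(1.25 − 0.9) = 0.1300/0.3500 = 0.3714
Terminal stock prices: S_uu = 54.69, S_ud = 39.38, S_dd = 28.35
Terminal payoffs (K − S): max(-19.69, 0) = 0, max(-4.375, 0) = 0, max(6.65, 0) = 6.65
Node u (S = 43.75): continuation = 1/1.03·[0.3714·0.0000 + 0.6286·0.0000] = 0.0000; exercise value = 0.0000 ≤ continuation, so V_u = 0.0000
Node d (S = 31.5): continuation = 1/1.03·[0.3714·0.0000 + 0.6286·6.6500] = 4.0583; exercise value = 3.5000 ≤ continuation, so V_d = 4.0583
Node 0 (S = 35): continuation = 1/1.03·[0.3714·0.0000 + 0.6286·4.0583] = 2.4766; exercise value = 0.0000 ≤ continuation, so V_0 = 2.4766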